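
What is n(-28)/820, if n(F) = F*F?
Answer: 196/205 ≈ 0.95610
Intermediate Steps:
n(F) = F²
n(-28)/820 = (-28)²/820 = 784*(1/820) = 196/205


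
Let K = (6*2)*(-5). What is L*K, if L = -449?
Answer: 26940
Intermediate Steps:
K = -60 (K = 12*(-5) = -60)
L*K = -449*(-60) = 26940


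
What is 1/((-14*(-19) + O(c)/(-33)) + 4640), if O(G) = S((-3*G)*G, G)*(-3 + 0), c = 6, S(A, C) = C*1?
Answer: 11/53972 ≈ 0.00020381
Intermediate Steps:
S(A, C) = C
O(G) = -3*G (O(G) = G*(-3 + 0) = G*(-3) = -3*G)
1/((-14*(-19) + O(c)/(-33)) + 4640) = 1/((-14*(-19) - 3*6/(-33)) + 4640) = 1/((266 - 18*(-1/33)) + 4640) = 1/((266 + 6/11) + 4640) = 1/(2932/11 + 4640) = 1/(53972/11) = 11/53972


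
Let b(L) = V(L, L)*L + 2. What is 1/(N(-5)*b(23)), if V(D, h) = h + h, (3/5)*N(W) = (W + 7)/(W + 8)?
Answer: 9/10600 ≈ 0.00084906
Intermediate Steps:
N(W) = 5*(7 + W)/(3*(8 + W)) (N(W) = 5*((W + 7)/(W + 8))/3 = 5*((7 + W)/(8 + W))/3 = 5*(7 + W)/(3*(8 + W)))
V(D, h) = 2*h
b(L) = 2 + 2*L² (b(L) = (2*L)*L + 2 = 2*L² + 2 = 2 + 2*L²)
1/(N(-5)*b(23)) = 1/((5*(7 - 5)/(3*(8 - 5)))*(2 + 2*23²)) = 1/(((5/3)*2/3)*(2 + 2*529)) = 1/(((5/3)*(⅓)*2)*(2 + 1058)) = 1/((10/9)*1060) = 1/(10600/9) = 9/10600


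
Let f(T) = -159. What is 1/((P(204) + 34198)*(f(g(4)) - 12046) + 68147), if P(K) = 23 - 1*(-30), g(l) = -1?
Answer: -1/417965308 ≈ -2.3925e-9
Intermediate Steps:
P(K) = 53 (P(K) = 23 + 30 = 53)
1/((P(204) + 34198)*(f(g(4)) - 12046) + 68147) = 1/((53 + 34198)*(-159 - 12046) + 68147) = 1/(34251*(-12205) + 68147) = 1/(-418033455 + 68147) = 1/(-417965308) = -1/417965308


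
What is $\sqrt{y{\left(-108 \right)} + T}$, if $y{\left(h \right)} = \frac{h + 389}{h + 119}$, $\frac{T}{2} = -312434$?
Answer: $\frac{i \sqrt{75605937}}{11} \approx 790.47 i$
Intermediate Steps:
$T = -624868$ ($T = 2 \left(-312434\right) = -624868$)
$y{\left(h \right)} = \frac{389 + h}{119 + h}$
$\sqrt{y{\left(-108 \right)} + T} = \sqrt{\frac{389 - 108}{119 - 108} - 624868} = \sqrt{\frac{1}{11} \cdot 281 - 624868} = \sqrt{\frac{281}{11} - 624868} = \sqrt{- \frac{6873267}{11}} = \frac{i \sqrt{75605937}}{11}$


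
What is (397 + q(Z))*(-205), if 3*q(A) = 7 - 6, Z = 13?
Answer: -244360/3 ≈ -81453.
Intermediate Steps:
q(A) = ⅓ (q(A) = (7 - 6)/3 = (⅓)*1 = ⅓)
(397 + q(Z))*(-205) = (397 + ⅓)*(-205) = (1192/3)*(-205) = -244360/3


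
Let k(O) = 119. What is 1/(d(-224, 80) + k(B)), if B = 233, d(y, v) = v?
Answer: 1/199 ≈ 0.0050251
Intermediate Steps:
1/(d(-224, 80) + k(B)) = 1/(80 + 119) = 1/199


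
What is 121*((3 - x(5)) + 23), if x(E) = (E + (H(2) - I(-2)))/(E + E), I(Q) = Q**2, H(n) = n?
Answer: 31097/10 ≈ 3109.7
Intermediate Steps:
x(E) = (-2 + E)/(2*E) (x(E) = (E + (2 - 1*(-2)**2))/(E + E) = (E + (2 - 1*4))/((2*E)) = (E + (2 - 4))*(1/(2*E)) = (E - 2)*(1/(2*E)) = (-2 + E)*(1/(2*E)) = (-2 + E)/(2*E))
121*((3 - x(5)) + 23) = 121*((3 - (-2 + 5)/(2*5)) + 23) = 121*((3 - 3/(2*5)) + 23) = 121*((3 - 1*3/10) + 23) = 121*((3 - 3/10) + 23) = 121*(27/10 + 23) = 121*(257/10) = 31097/10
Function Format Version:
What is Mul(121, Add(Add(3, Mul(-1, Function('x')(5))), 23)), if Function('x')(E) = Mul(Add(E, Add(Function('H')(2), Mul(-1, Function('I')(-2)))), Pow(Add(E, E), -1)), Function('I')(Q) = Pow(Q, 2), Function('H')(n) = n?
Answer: Rational(31097, 10) ≈ 3109.7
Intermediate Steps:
Function('x')(E) = Mul(Rational(1, 2), Pow(E, -1), Add(-2, E)) (Function('x')(E) = Mul(Add(E, Add(2, Mul(-1, Pow(-2, 2)))), Pow(Add(E, E), -1)) = Mul(Add(E, Add(2, Mul(-1, 4))), Pow(Mul(2, E), -1)) = Mul(Add(E, Add(2, -4)), Mul(Rational(1, 2), Pow(E, -1))) = Mul(Add(E, -2), Mul(Rational(1, 2), Pow(E, -1))) = Mul(Add(-2, E), Mul(Rational(1, 2), Pow(E, -1))) = Mul(Rational(1, 2), Pow(E, -1), Add(-2, E)))
Mul(121, Add(Add(3, Mul(-1, Function('x')(5))), 23)) = Mul(121, Add(Add(3, Mul(-1, Mul(Rational(1, 2), Pow(5, -1), Add(-2, 5)))), 23)) = Mul(121, Add(Add(3, Mul(-1, Mul(Rational(1, 2), Rational(1, 5), 3))), 23)) = Mul(121, Add(Add(3, Mul(-1, Rational(3, 10))), 23)) = Mul(121, Add(Add(3, Rational(-3, 10)), 23)) = Mul(121, Add(Rational(27, 10), 23)) = Mul(121, Rational(257, 10)) = Rational(31097, 10)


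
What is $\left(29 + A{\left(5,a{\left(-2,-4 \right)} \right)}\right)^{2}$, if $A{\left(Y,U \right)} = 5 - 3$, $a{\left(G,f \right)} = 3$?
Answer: $961$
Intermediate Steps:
$A{\left(Y,U \right)} = 2$
$\left(29 + A{\left(5,a{\left(-2,-4 \right)} \right)}\right)^{2} = \left(29 + 2\right)^{2} = 31^{2} = 961$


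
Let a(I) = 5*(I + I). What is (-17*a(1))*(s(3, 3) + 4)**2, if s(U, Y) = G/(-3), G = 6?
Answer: -680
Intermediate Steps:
a(I) = 10*I (a(I) = 5*(2*I) = 10*I)
s(U, Y) = -2 (s(U, Y) = 6/(-3) = 6*(-1/3) = -2)
(-17*a(1))*(s(3, 3) + 4)**2 = (-170)*(-2 + 4)**2 = -17*10*2**2 = -170*4 = -680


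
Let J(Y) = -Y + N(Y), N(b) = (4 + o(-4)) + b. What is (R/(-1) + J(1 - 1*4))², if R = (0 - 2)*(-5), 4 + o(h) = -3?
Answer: 169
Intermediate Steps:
o(h) = -7 (o(h) = -4 - 3 = -7)
N(b) = -3 + b (N(b) = (4 - 7) + b = -3 + b)
R = 10 (R = -2*(-5) = 10)
J(Y) = -3 (J(Y) = -Y + (-3 + Y) = -3)
(R/(-1) + J(1 - 1*4))² = (10/(-1) - 3)² = (10*(-1) - 3)² = (-10 - 3)² = (-13)² = 169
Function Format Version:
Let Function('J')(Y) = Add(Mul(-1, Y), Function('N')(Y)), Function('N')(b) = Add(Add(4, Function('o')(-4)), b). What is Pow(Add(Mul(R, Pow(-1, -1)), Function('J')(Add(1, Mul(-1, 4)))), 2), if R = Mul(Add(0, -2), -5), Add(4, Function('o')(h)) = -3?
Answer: 169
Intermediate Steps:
Function('o')(h) = -7 (Function('o')(h) = Add(-4, -3) = -7)
Function('N')(b) = Add(-3, b) (Function('N')(b) = Add(Add(4, -7), b) = Add(-3, b))
R = 10 (R = Mul(-2, -5) = 10)
Function('J')(Y) = -3 (Function('J')(Y) = Add(Mul(-1, Y), Add(-3, Y)) = -3)
Pow(Add(Mul(R, Pow(-1, -1)), Function('J')(Add(1, Mul(-1, 4)))), 2) = Pow(Add(Mul(10, Pow(-1, -1)), -3), 2) = Pow(Add(Mul(10, -1), -3), 2) = Pow(Add(-10, -3), 2) = Pow(-13, 2) = 169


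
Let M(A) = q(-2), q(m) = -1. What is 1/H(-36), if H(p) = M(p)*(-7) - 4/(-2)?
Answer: ⅑ ≈ 0.11111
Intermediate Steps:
M(A) = -1
H(p) = 9 (H(p) = -1*(-7) - 4/(-2) = 7 - 4*(-½) = 7 + 2 = 9)
1/H(-36) = 1/9 = ⅑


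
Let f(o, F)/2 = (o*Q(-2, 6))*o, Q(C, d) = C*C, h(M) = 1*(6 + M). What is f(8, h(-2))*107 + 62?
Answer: 54846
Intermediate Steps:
h(M) = 6 + M
Q(C, d) = C²
f(o, F) = 8*o² (f(o, F) = 2*((o*(-2)²)*o) = 2*((o*4)*o) = 2*((4*o)*o) = 2*(4*o²) = 8*o²)
f(8, h(-2))*107 + 62 = (8*8²)*107 + 62 = (8*64)*107 + 62 = 512*107 + 62 = 54784 + 62 = 54846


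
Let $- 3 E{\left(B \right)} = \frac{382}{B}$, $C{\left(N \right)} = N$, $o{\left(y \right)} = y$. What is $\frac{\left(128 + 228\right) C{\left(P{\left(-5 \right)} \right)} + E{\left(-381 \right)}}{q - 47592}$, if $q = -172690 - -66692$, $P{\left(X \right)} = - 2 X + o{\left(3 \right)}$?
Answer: $- \frac{2645093}{87776685} \approx -0.030134$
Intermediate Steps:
$P{\left(X \right)} = 3 - 2 X$ ($P{\left(X \right)} = - 2 X + 3 = 3 - 2 X$)
$E{\left(B \right)} = - \frac{382}{3 B}$ ($E{\left(B \right)} = - \frac{382 \frac{1}{B}}{3} = - \frac{382}{3 B}$)
$q = -105998$ ($q = -172690 + 66692 = -105998$)
$\frac{\left(128 + 228\right) C{\left(P{\left(-5 \right)} \right)} + E{\left(-381 \right)}}{q - 47592} = \frac{\left(128 + 228\right) \left(3 - -10\right) - \frac{382}{3 \left(-381\right)}}{-105998 - 47592} = \frac{356 \left(3 + 10\right) - - \frac{382}{1143}}{-153590} = \left(356 \cdot 13 + \frac{382}{1143}\right) \left(- \frac{1}{153590}\right) = \left(4628 + \frac{382}{1143}\right) \left(- \frac{1}{153590}\right) = \frac{5290186}{1143} \left(- \frac{1}{153590}\right) = - \frac{2645093}{87776685}$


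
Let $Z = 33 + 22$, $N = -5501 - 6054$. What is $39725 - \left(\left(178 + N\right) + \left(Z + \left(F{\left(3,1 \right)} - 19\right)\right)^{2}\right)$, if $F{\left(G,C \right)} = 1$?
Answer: $49733$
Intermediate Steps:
$N = -11555$ ($N = -5501 - 6054 = -11555$)
$Z = 55$
$39725 - \left(\left(178 + N\right) + \left(Z + \left(F{\left(3,1 \right)} - 19\right)\right)^{2}\right) = 39725 - \left(\left(178 - 11555\right) + \left(55 + \left(1 - 19\right)\right)^{2}\right) = 39725 - \left(-11377 + \left(55 + \left(1 - 19\right)\right)^{2}\right) = 39725 - \left(-11377 + \left(55 - 18\right)^{2}\right) = 39725 - \left(-11377 + 37^{2}\right) = 39725 - \left(-11377 + 1369\right) = 39725 - -10008 = 39725 + 10008 = 49733$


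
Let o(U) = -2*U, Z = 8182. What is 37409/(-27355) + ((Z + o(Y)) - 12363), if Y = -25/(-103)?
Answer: -11785460142/2817565 ≈ -4182.9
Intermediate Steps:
Y = 25/103 (Y = -25*(-1/103) = 25/103 ≈ 0.24272)
37409/(-27355) + ((Z + o(Y)) - 12363) = 37409/(-27355) + ((8182 - 2*25/103) - 12363) = 37409*(-1/27355) + ((8182 - 50/103) - 12363) = -37409/27355 + (842696/103 - 12363) = -37409/27355 - 430693/103 = -11785460142/2817565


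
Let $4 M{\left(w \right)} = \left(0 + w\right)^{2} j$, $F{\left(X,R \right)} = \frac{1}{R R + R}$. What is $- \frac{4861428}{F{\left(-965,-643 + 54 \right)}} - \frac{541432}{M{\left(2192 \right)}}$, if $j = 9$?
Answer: $- \frac{2275255168765975007}{1351368} \approx -1.6837 \cdot 10^{12}$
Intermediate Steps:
$F{\left(X,R \right)} = \frac{1}{R + R^{2}}$ ($F{\left(X,R \right)} = \frac{1}{R^{2} + R} = \frac{1}{R + R^{2}}$)
$M{\left(w \right)} = \frac{9 w^{2}}{4}$ ($M{\left(w \right)} = \frac{\left(0 + w\right)^{2} \cdot 9}{4} = \frac{w^{2} \cdot 9}{4} = \frac{9 w^{2}}{4}$)
$- \frac{4861428}{F{\left(-965,-643 + 54 \right)}} - \frac{541432}{M{\left(2192 \right)}} = - \frac{4861428}{\frac{1}{-643 + 54} \frac{1}{1 + \left(-643 + 54\right)}} - \frac{541432}{\frac{9}{4} \cdot 2192^{2}} = - \frac{4861428}{\frac{1}{-589} \frac{1}{1 - 589}} - \frac{541432}{\frac{9}{4} \cdot 4804864} = - \frac{4861428}{\left(- \frac{1}{589}\right) \frac{1}{-588}} - \frac{541432}{10810944} = - \frac{4861428}{\left(- \frac{1}{589}\right) \left(- \frac{1}{588}\right)} - \frac{67679}{1351368} = - 4861428 \frac{1}{\frac{1}{346332}} - \frac{67679}{1351368} = \left(-4861428\right) 346332 - \frac{67679}{1351368} = -1683668082096 - \frac{67679}{1351368} = - \frac{2275255168765975007}{1351368}$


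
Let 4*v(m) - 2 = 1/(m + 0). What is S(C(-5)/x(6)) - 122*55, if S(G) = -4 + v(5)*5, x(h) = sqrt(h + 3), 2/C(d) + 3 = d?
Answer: -26845/4 ≈ -6711.3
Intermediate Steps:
v(m) = 1/2 + 1/(4*m) (v(m) = 1/2 + 1/(4*(m + 0)) = 1/2 + 1/(4*m))
C(d) = 2/(-3 + d)
x(h) = sqrt(3 + h)
S(G) = -5/4 (S(G) = -4 + ((1/4)*(1 + 2*5)/5)*5 = -4 + ((1/4)*(1/5)*(1 + 10))*5 = -4 + ((1/4)*(1/5)*11)*5 = -4 + (11/20)*5 = -4 + 11/4 = -5/4)
S(C(-5)/x(6)) - 122*55 = -5/4 - 122*55 = -5/4 - 6710 = -26845/4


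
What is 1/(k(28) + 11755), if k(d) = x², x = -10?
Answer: 1/11855 ≈ 8.4353e-5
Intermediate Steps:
k(d) = 100 (k(d) = (-10)² = 100)
1/(k(28) + 11755) = 1/(100 + 11755) = 1/11855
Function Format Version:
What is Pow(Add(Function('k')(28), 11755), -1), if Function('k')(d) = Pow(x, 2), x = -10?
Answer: Rational(1, 11855) ≈ 8.4353e-5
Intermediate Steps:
Function('k')(d) = 100 (Function('k')(d) = Pow(-10, 2) = 100)
Pow(Add(Function('k')(28), 11755), -1) = Pow(Add(100, 11755), -1) = Pow(11855, -1) = Rational(1, 11855)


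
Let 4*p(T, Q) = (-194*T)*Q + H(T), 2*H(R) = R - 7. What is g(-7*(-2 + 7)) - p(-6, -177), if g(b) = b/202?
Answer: 41618829/808 ≈ 51508.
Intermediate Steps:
g(b) = b/202 (g(b) = b*(1/202) = b/202)
H(R) = -7/2 + R/2 (H(R) = (R - 7)/2 = (-7 + R)/2 = -7/2 + R/2)
p(T, Q) = -7/8 + T/8 - 97*Q*T/2 (p(T, Q) = ((-194*T)*Q + (-7/2 + T/2))/4 = (-194*Q*T + (-7/2 + T/2))/4 = (-7/2 + T/2 - 194*Q*T)/4 = -7/8 + T/8 - 97*Q*T/2)
g(-7*(-2 + 7)) - p(-6, -177) = (-7*(-2 + 7))/202 - (-7/8 + (⅛)*(-6) - 97/2*(-177)*(-6)) = (-7*5)/202 - (-7/8 - ¾ - 51507) = (1/202)*(-35) - 1*(-412069/8) = -35/202 + 412069/8 = 41618829/808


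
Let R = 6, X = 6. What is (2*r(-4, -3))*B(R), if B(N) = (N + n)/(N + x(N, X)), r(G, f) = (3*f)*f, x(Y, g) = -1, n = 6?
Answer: 648/5 ≈ 129.60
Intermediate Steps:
r(G, f) = 3*f²
B(N) = (6 + N)/(-1 + N) (B(N) = (N + 6)/(N - 1) = (6 + N)/(-1 + N))
(2*r(-4, -3))*B(R) = (2*(3*(-3)²))*((6 + 6)/(-1 + 6)) = (2*(3*9))*(12/5) = (2*27)*((⅕)*12) = 54*(12/5) = 648/5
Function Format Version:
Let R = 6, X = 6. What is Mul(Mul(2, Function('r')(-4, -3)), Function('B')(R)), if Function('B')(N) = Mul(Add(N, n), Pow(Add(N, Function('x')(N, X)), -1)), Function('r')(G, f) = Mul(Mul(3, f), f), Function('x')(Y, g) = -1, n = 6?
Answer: Rational(648, 5) ≈ 129.60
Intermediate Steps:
Function('r')(G, f) = Mul(3, Pow(f, 2))
Function('B')(N) = Mul(Pow(Add(-1, N), -1), Add(6, N)) (Function('B')(N) = Mul(Add(N, 6), Pow(Add(N, -1), -1)) = Mul(Add(6, N), Pow(Add(-1, N), -1)) = Mul(Pow(Add(-1, N), -1), Add(6, N)))
Mul(Mul(2, Function('r')(-4, -3)), Function('B')(R)) = Mul(Mul(2, Mul(3, Pow(-3, 2))), Mul(Pow(Add(-1, 6), -1), Add(6, 6))) = Mul(Mul(2, Mul(3, 9)), Mul(Pow(5, -1), 12)) = Mul(Mul(2, 27), Mul(Rational(1, 5), 12)) = Mul(54, Rational(12, 5)) = Rational(648, 5)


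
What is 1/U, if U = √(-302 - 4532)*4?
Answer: -I*√4834/19336 ≈ -0.0035957*I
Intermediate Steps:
U = 4*I*√4834 (U = √(-4834)*4 = (I*√4834)*4 = 4*I*√4834 ≈ 278.11*I)
1/U = 1/(4*I*√4834) = -I*√4834/19336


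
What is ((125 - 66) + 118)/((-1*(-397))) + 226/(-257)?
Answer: -44233/102029 ≈ -0.43353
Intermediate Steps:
((125 - 66) + 118)/((-1*(-397))) + 226/(-257) = (59 + 118)/397 + 226*(-1/257) = 177*(1/397) - 226/257 = 177/397 - 226/257 = -44233/102029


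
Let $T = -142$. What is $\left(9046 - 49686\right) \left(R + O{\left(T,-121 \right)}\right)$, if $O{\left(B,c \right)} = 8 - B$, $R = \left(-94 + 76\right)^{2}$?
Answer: $-19263360$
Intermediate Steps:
$R = 324$ ($R = \left(-18\right)^{2} = 324$)
$\left(9046 - 49686\right) \left(R + O{\left(T,-121 \right)}\right) = \left(9046 - 49686\right) \left(324 + \left(8 - -142\right)\right) = - 40640 \left(324 + \left(8 + 142\right)\right) = - 40640 \left(324 + 150\right) = \left(-40640\right) 474 = -19263360$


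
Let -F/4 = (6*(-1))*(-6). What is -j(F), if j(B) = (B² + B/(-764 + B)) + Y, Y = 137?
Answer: -4738207/227 ≈ -20873.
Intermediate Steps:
F = -144 (F = -4*6*(-1)*(-6) = -(-24)*(-6) = -4*36 = -144)
j(B) = 137 + B² + B/(-764 + B) (j(B) = (B² + B/(-764 + B)) + 137 = 137 + B² + B/(-764 + B))
-j(F) = -(-104668 + (-144)³ - 764*(-144)² + 138*(-144))/(-764 - 144) = -(-104668 - 2985984 - 764*20736 - 19872)/(-908) = -(-1)*(-104668 - 2985984 - 15842304 - 19872)/908 = -(-1)*(-18952828)/908 = -1*4738207/227 = -4738207/227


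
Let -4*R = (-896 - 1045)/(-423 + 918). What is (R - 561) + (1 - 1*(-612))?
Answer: 34967/660 ≈ 52.980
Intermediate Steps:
R = 647/660 (R = -(-896 - 1045)/(4*(-423 + 918)) = -(-1941)/(4*495) = -1/4*(-647/165) = 647/660 ≈ 0.98030)
(R - 561) + (1 - 1*(-612)) = (647/660 - 561) + (1 - 1*(-612)) = -369613/660 + (1 + 612) = -369613/660 + 613 = 34967/660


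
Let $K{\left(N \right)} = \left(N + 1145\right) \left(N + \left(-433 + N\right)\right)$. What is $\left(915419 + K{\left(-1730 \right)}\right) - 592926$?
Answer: $2599898$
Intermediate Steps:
$K{\left(N \right)} = \left(-433 + 2 N\right) \left(1145 + N\right)$ ($K{\left(N \right)} = \left(1145 + N\right) \left(-433 + 2 N\right) = \left(-433 + 2 N\right) \left(1145 + N\right)$)
$\left(915419 + K{\left(-1730 \right)}\right) - 592926 = \left(915419 + \left(-495785 + 2 \left(-1730\right)^{2} + 1857 \left(-1730\right)\right)\right) - 592926 = \left(915419 - -2277405\right) - 592926 = \left(915419 + 2277405\right) - 592926 = 3192824 - 592926 = 2599898$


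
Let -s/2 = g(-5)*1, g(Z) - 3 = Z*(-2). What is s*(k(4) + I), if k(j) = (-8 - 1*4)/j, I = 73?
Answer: -1820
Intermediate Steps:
g(Z) = 3 - 2*Z (g(Z) = 3 + Z*(-2) = 3 - 2*Z)
s = -26 (s = -2*(3 - 2*(-5)) = -2*(3 + 10) = -26 ≈ -26.000)
k(j) = -12/j (k(j) = (-8 - 4)/j = -12/j)
s*(k(4) + I) = -26*(-12/4 + 73) = -26*(-12*1/4 + 73) = -26*(-3 + 73) = -26*70 = -1820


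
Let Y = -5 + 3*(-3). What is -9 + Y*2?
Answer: -37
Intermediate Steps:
Y = -14 (Y = -5 - 9 = -14)
-9 + Y*2 = -9 - 14*2 = -9 - 28 = -37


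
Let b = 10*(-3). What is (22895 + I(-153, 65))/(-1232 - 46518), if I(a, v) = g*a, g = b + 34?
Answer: -22283/47750 ≈ -0.46666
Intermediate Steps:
b = -30
g = 4 (g = -30 + 34 = 4)
I(a, v) = 4*a
(22895 + I(-153, 65))/(-1232 - 46518) = (22895 + 4*(-153))/(-1232 - 46518) = (22895 - 612)/(-47750) = 22283*(-1/47750) = -22283/47750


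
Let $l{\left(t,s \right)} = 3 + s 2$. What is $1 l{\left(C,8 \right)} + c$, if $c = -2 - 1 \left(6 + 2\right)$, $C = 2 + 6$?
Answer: $9$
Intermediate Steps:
$C = 8$
$l{\left(t,s \right)} = 3 + 2 s$
$c = -10$ ($c = -2 - 1 \cdot 8 = -2 - 8 = -10$)
$1 l{\left(C,8 \right)} + c = 1 \left(3 + 2 \cdot 8\right) - 10 = 1 \left(3 + 16\right) - 10 = 1 \cdot 19 - 10 = 19 - 10 = 9$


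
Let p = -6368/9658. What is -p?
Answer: 3184/4829 ≈ 0.65935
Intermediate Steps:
p = -3184/4829 (p = -6368*1/9658 = -3184/4829 ≈ -0.65935)
-p = -1*(-3184/4829) = 3184/4829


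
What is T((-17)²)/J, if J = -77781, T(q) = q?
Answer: -289/77781 ≈ -0.0037156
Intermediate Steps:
T((-17)²)/J = (-17)²/(-77781) = 289*(-1/77781) = -289/77781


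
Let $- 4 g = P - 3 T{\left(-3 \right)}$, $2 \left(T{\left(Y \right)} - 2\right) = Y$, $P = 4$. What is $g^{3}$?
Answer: $- \frac{125}{512} \approx -0.24414$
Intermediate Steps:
$T{\left(Y \right)} = 2 + \frac{Y}{2}$
$g = - \frac{5}{8}$ ($g = - \frac{4 - 3 \left(2 + \frac{1}{2} \left(-3\right)\right)}{4} = - \frac{4 - 3 \left(2 - \frac{3}{2}\right)}{4} = - \frac{4 - \frac{3}{2}}{4} = \left(- \frac{1}{4}\right) \frac{5}{2} = - \frac{5}{8} \approx -0.625$)
$g^{3} = \left(- \frac{5}{8}\right)^{3} = - \frac{125}{512}$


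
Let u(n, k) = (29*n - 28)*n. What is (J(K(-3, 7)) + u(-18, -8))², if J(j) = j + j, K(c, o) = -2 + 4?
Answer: 98089216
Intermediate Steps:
u(n, k) = n*(-28 + 29*n) (u(n, k) = (-28 + 29*n)*n = n*(-28 + 29*n))
K(c, o) = 2
J(j) = 2*j
(J(K(-3, 7)) + u(-18, -8))² = (2*2 - 18*(-28 + 29*(-18)))² = (4 - 18*(-28 - 522))² = (4 - 18*(-550))² = (4 + 9900)² = 9904² = 98089216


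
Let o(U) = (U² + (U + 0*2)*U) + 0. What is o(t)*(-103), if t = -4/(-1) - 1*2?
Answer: -824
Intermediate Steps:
t = 2 (t = -4*(-1) - 2 = 4 - 2 = 2)
o(U) = 2*U² (o(U) = (U² + (U + 0)*U) + 0 = (U² + U*U) + 0 = (U² + U²) + 0 = 2*U² + 0 = 2*U²)
o(t)*(-103) = (2*2²)*(-103) = (2*4)*(-103) = 8*(-103) = -824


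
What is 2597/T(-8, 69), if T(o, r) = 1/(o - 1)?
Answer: -23373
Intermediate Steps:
T(o, r) = 1/(-1 + o)
2597/T(-8, 69) = 2597/(1/(-1 - 8)) = 2597/(1/(-9)) = 2597/(-⅑) = 2597*(-9) = -23373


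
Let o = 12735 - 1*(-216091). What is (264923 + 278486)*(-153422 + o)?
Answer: 40975212236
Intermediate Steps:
o = 228826 (o = 12735 + 216091 = 228826)
(264923 + 278486)*(-153422 + o) = (264923 + 278486)*(-153422 + 228826) = 543409*75404 = 40975212236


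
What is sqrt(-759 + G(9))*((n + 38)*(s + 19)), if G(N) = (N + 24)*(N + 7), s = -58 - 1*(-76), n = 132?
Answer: 6290*I*sqrt(231) ≈ 95600.0*I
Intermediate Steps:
s = 18 (s = -58 + 76 = 18)
G(N) = (7 + N)*(24 + N) (G(N) = (24 + N)*(7 + N) = (7 + N)*(24 + N))
sqrt(-759 + G(9))*((n + 38)*(s + 19)) = sqrt(-759 + (168 + 9**2 + 31*9))*((132 + 38)*(18 + 19)) = sqrt(-759 + (168 + 81 + 279))*(170*37) = sqrt(-759 + 528)*6290 = sqrt(-231)*6290 = (I*sqrt(231))*6290 = 6290*I*sqrt(231)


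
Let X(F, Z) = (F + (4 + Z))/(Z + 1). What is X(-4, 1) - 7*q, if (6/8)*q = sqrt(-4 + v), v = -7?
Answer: 1/2 - 28*I*sqrt(11)/3 ≈ 0.5 - 30.955*I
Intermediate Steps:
X(F, Z) = (4 + F + Z)/(1 + Z)
q = 4*I*sqrt(11)/3 (q = 4*sqrt(-4 - 7)/3 = 4*sqrt(-11)/3 = 4*(I*sqrt(11))/3 = 4*I*sqrt(11)/3 ≈ 4.4222*I)
X(-4, 1) - 7*q = (4 - 4 + 1)/(1 + 1) - 28*I*sqrt(11)/3 = 1/2 - 28*I*sqrt(11)/3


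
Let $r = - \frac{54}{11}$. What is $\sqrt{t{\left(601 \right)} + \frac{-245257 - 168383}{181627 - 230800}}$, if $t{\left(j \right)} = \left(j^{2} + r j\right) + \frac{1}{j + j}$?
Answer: $\frac{\sqrt{16826832634867956683070}}{216721802} \approx 598.55$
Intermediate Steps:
$r = - \frac{54}{11}$ ($r = \left(-54\right) \frac{1}{11} = - \frac{54}{11} \approx -4.9091$)
$t{\left(j \right)} = j^{2} + \frac{1}{2 j} - \frac{54 j}{11}$ ($t{\left(j \right)} = \left(j^{2} - \frac{54 j}{11}\right) + \frac{1}{j + j} = \left(j^{2} - \frac{54 j}{11}\right) + \frac{1}{2 j} = j^{2} + \frac{1}{2 j} - \frac{54 j}{11}$)
$\sqrt{t{\left(601 \right)} + \frac{-245257 - 168383}{181627 - 230800}} = \sqrt{\left(601^{2} + \frac{1}{2 \cdot 601} - \frac{32454}{11}\right) + \frac{-245257 - 168383}{181627 - 230800}} = \sqrt{\left(361201 + \frac{1}{2} \cdot \frac{1}{601} - \frac{32454}{11}\right) - \frac{413640}{-49173}} = \sqrt{\left(361201 + \frac{1}{1202} - \frac{32454}{11}\right) - - \frac{137880}{16391}} = \sqrt{\frac{4736789925}{13222} + \frac{137880}{16391}} = \sqrt{\frac{77642546710035}{216721802}} = \frac{\sqrt{16826832634867956683070}}{216721802}$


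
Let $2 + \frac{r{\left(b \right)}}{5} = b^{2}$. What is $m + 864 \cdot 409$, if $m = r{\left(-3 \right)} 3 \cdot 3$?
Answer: $353691$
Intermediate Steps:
$r{\left(b \right)} = -10 + 5 b^{2}$
$m = 315$ ($m = \left(-10 + 5 \left(-3\right)^{2}\right) 3 \cdot 3 = \left(-10 + 5 \cdot 9\right) 3 \cdot 3 = \left(-10 + 45\right) 3 \cdot 3 = 35 \cdot 3 \cdot 3 = 105 \cdot 3 = 315$)
$m + 864 \cdot 409 = 315 + 864 \cdot 409 = 315 + 353376 = 353691$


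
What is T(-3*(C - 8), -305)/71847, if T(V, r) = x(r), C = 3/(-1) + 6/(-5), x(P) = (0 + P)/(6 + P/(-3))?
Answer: -305/7735527 ≈ -3.9428e-5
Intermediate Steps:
x(P) = P/(6 - P/3) (x(P) = P/(6 + P*(-1/3)) = P/(6 - P/3))
C = -21/5 (C = 3*(-1) + 6*(-1/5) = -3 - 6/5 = -21/5 ≈ -4.2000)
T(V, r) = -3*r/(-18 + r)
T(-3*(C - 8), -305)/71847 = -3*(-305)/(-18 - 305)/71847 = -3*(-305)/(-323)*(1/71847) = -3*(-305)*(-1/323)*(1/71847) = -915/323*1/71847 = -305/7735527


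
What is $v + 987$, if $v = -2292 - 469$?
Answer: $-1774$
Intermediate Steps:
$v = -2761$ ($v = -2292 + \left(-622 + 153\right) = -2292 - 469 = -2761$)
$v + 987 = -2761 + 987 = -1774$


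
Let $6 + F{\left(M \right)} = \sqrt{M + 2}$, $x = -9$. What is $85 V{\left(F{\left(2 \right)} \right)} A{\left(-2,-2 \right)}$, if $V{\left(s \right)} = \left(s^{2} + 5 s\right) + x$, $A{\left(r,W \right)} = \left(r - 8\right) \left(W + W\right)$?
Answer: $-44200$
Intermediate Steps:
$F{\left(M \right)} = -6 + \sqrt{2 + M}$ ($F{\left(M \right)} = -6 + \sqrt{M + 2} = -6 + \sqrt{2 + M}$)
$A{\left(r,W \right)} = 2 W \left(-8 + r\right)$ ($A{\left(r,W \right)} = \left(-8 + r\right) 2 W = 2 W \left(-8 + r\right)$)
$V{\left(s \right)} = -9 + s^{2} + 5 s$ ($V{\left(s \right)} = \left(s^{2} + 5 s\right) - 9 = -9 + s^{2} + 5 s$)
$85 V{\left(F{\left(2 \right)} \right)} A{\left(-2,-2 \right)} = 85 \left(-9 + \left(-6 + \sqrt{2 + 2}\right)^{2} + 5 \left(-6 + \sqrt{2 + 2}\right)\right) 2 \left(-2\right) \left(-8 - 2\right) = 85 \left(-9 + \left(-6 + \sqrt{4}\right)^{2} + 5 \left(-6 + \sqrt{4}\right)\right) 2 \left(-2\right) \left(-10\right) = 85 \left(-9 + \left(-6 + 2\right)^{2} + 5 \left(-6 + 2\right)\right) 40 = 85 \left(-9 + \left(-4\right)^{2} + 5 \left(-4\right)\right) 40 = 85 \left(-9 + 16 - 20\right) 40 = 85 \left(-13\right) 40 = \left(-1105\right) 40 = -44200$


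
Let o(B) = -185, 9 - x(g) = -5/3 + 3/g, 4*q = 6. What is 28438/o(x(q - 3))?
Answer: -28438/185 ≈ -153.72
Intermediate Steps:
q = 3/2 (q = (1/4)*6 = 3/2 ≈ 1.5000)
x(g) = 32/3 - 3/g (x(g) = 9 - (-5/3 + 3/g) = 9 + (5/3 - 3/g) = 32/3 - 3/g)
28438/o(x(q - 3)) = 28438/(-185) = 28438*(-1/185) = -28438/185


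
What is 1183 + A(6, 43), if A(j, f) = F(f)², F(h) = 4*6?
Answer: 1759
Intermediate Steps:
F(h) = 24
A(j, f) = 576 (A(j, f) = 24² = 576)
1183 + A(6, 43) = 1183 + 576 = 1759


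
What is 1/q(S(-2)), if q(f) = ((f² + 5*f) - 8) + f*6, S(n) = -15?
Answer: 1/52 ≈ 0.019231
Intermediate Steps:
q(f) = -8 + f² + 11*f (q(f) = (-8 + f² + 5*f) + 6*f = -8 + f² + 11*f)
1/q(S(-2)) = 1/(-8 + (-15)² + 11*(-15)) = 1/(-8 + 225 - 165) = 1/52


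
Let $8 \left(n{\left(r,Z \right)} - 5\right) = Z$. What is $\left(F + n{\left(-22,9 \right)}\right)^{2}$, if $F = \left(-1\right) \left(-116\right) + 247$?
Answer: $\frac{8720209}{64} \approx 1.3625 \cdot 10^{5}$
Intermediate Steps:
$n{\left(r,Z \right)} = 5 + \frac{Z}{8}$
$F = 363$ ($F = 116 + 247 = 363$)
$\left(F + n{\left(-22,9 \right)}\right)^{2} = \left(363 + \left(5 + \frac{1}{8} \cdot 9\right)\right)^{2} = \left(363 + \left(5 + \frac{9}{8}\right)\right)^{2} = \left(363 + \frac{49}{8}\right)^{2} = \left(\frac{2953}{8}\right)^{2} = \frac{8720209}{64}$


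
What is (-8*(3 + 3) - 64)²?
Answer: 12544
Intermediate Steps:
(-8*(3 + 3) - 64)² = (-8*6 - 64)² = (-48 - 64)² = (-112)² = 12544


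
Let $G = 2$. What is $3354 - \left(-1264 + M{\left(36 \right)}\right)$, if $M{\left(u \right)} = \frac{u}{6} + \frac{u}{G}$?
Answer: $4594$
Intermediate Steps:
$M{\left(u \right)} = \frac{2 u}{3}$ ($M{\left(u \right)} = \frac{u}{6} + \frac{u}{2} = \frac{2 u}{3}$)
$3354 - \left(-1264 + M{\left(36 \right)}\right) = 3354 - \left(-1264 + \frac{2}{3} \cdot 36\right) = 3354 - \left(-1264 + 24\right) = 3354 - -1240 = 3354 + 1240 = 4594$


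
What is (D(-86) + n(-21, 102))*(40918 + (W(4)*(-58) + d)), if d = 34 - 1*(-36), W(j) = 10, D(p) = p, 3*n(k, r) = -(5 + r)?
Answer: -14748920/3 ≈ -4.9163e+6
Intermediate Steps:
n(k, r) = -5/3 - r/3 (n(k, r) = (-(5 + r))/3 = (-5 - r)/3 = -5/3 - r/3)
d = 70 (d = 34 + 36 = 70)
(D(-86) + n(-21, 102))*(40918 + (W(4)*(-58) + d)) = (-86 + (-5/3 - 1/3*102))*(40918 + (10*(-58) + 70)) = (-86 + (-5/3 - 34))*(40918 + (-580 + 70)) = (-86 - 107/3)*(40918 - 510) = -365/3*40408 = -14748920/3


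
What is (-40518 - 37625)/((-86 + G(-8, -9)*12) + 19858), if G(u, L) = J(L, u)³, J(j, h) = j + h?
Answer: 78143/39184 ≈ 1.9943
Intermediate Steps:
J(j, h) = h + j
G(u, L) = (L + u)³ (G(u, L) = (u + L)³ = (L + u)³)
(-40518 - 37625)/((-86 + G(-8, -9)*12) + 19858) = (-40518 - 37625)/((-86 + (-9 - 8)³*12) + 19858) = -78143/((-86 + (-17)³*12) + 19858) = -78143/((-86 - 4913*12) + 19858) = -78143/((-86 - 58956) + 19858) = -78143/(-59042 + 19858) = -78143/(-39184) = -78143*(-1/39184) = 78143/39184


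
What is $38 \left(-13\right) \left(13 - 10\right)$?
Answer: $-1482$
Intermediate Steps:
$38 \left(-13\right) \left(13 - 10\right) = - 494 \left(13 - 10\right) = \left(-494\right) 3 = -1482$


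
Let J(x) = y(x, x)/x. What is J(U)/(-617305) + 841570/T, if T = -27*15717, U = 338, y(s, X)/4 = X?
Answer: -39962082022/20150687115 ≈ -1.9832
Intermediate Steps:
y(s, X) = 4*X
J(x) = 4 (J(x) = (4*x)/x = 4)
T = -424359
J(U)/(-617305) + 841570/T = 4/(-617305) + 841570/(-424359) = 4*(-1/617305) + 841570*(-1/424359) = -4/617305 - 841570/424359 = -39962082022/20150687115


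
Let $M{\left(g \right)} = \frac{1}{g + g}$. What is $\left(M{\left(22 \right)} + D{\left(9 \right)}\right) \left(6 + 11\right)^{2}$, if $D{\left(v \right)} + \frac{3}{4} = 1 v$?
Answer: $\frac{26299}{11} \approx 2390.8$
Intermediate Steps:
$D{\left(v \right)} = - \frac{3}{4} + v$ ($D{\left(v \right)} = - \frac{3}{4} + 1 v = - \frac{3}{4} + v$)
$M{\left(g \right)} = \frac{1}{2 g}$
$\left(M{\left(22 \right)} + D{\left(9 \right)}\right) \left(6 + 11\right)^{2} = \left(\frac{1}{2 \cdot 22} + \left(- \frac{3}{4} + 9\right)\right) \left(6 + 11\right)^{2} = \left(\frac{1}{2} \cdot \frac{1}{22} + \frac{33}{4}\right) 17^{2} = \left(\frac{1}{44} + \frac{33}{4}\right) 289 = \frac{91}{11} \cdot 289 = \frac{26299}{11}$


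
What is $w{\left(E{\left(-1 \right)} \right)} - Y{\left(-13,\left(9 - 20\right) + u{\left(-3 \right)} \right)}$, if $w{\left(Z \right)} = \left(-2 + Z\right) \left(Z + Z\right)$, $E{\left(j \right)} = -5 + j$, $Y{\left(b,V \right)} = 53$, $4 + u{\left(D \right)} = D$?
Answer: $43$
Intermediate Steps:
$u{\left(D \right)} = -4 + D$
$w{\left(Z \right)} = 2 Z \left(-2 + Z\right)$ ($w{\left(Z \right)} = \left(-2 + Z\right) 2 Z = 2 Z \left(-2 + Z\right)$)
$w{\left(E{\left(-1 \right)} \right)} - Y{\left(-13,\left(9 - 20\right) + u{\left(-3 \right)} \right)} = 2 \left(-5 - 1\right) \left(-2 - 6\right) - 53 = 2 \left(-6\right) \left(-2 - 6\right) - 53 = 2 \left(-6\right) \left(-8\right) - 53 = 96 - 53 = 43$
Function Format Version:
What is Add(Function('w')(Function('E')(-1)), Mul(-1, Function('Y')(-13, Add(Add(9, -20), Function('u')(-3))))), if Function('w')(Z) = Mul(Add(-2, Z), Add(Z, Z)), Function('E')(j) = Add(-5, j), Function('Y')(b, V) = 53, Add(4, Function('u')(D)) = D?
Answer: 43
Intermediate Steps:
Function('u')(D) = Add(-4, D)
Function('w')(Z) = Mul(2, Z, Add(-2, Z)) (Function('w')(Z) = Mul(Add(-2, Z), Mul(2, Z)) = Mul(2, Z, Add(-2, Z)))
Add(Function('w')(Function('E')(-1)), Mul(-1, Function('Y')(-13, Add(Add(9, -20), Function('u')(-3))))) = Add(Mul(2, Add(-5, -1), Add(-2, Add(-5, -1))), Mul(-1, 53)) = Add(Mul(2, -6, Add(-2, -6)), -53) = Add(Mul(2, -6, -8), -53) = Add(96, -53) = 43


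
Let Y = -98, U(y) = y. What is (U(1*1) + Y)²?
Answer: 9409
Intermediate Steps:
(U(1*1) + Y)² = (1*1 - 98)² = (1 - 98)² = (-97)² = 9409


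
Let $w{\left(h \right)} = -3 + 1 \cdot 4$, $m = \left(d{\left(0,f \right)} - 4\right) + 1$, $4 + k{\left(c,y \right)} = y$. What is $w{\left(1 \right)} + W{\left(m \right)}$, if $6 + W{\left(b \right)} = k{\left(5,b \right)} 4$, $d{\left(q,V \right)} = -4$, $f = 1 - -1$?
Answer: $-49$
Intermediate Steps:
$k{\left(c,y \right)} = -4 + y$
$f = 2$ ($f = 1 + 1 = 2$)
$m = -7$ ($m = \left(-4 - 4\right) + 1 = -8 + 1 = -7$)
$W{\left(b \right)} = -22 + 4 b$ ($W{\left(b \right)} = -6 + \left(-4 + b\right) 4 = -6 + \left(-16 + 4 b\right) = -22 + 4 b$)
$w{\left(h \right)} = 1$ ($w{\left(h \right)} = -3 + 4 = 1$)
$w{\left(1 \right)} + W{\left(m \right)} = 1 + \left(-22 + 4 \left(-7\right)\right) = 1 - 50 = -49$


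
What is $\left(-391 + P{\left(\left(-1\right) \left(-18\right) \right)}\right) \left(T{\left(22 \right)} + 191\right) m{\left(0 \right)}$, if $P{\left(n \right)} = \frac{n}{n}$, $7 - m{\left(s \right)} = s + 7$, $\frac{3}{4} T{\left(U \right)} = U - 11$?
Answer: $0$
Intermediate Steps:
$T{\left(U \right)} = - \frac{44}{3} + \frac{4 U}{3}$ ($T{\left(U \right)} = \frac{4 \left(U - 11\right)}{3} = \frac{4 \left(-11 + U\right)}{3} = - \frac{44}{3} + \frac{4 U}{3}$)
$m{\left(s \right)} = - s$ ($m{\left(s \right)} = 7 - \left(s + 7\right) = 7 - \left(7 + s\right) = - s$)
$P{\left(n \right)} = 1$
$\left(-391 + P{\left(\left(-1\right) \left(-18\right) \right)}\right) \left(T{\left(22 \right)} + 191\right) m{\left(0 \right)} = \left(-391 + 1\right) \left(\left(- \frac{44}{3} + \frac{4}{3} \cdot 22\right) + 191\right) \left(\left(-1\right) 0\right) = - 390 \left(\left(- \frac{44}{3} + \frac{88}{3}\right) + 191\right) 0 = - 390 \left(\frac{44}{3} + 191\right) 0 = \left(-390\right) \frac{617}{3} \cdot 0 = \left(-80210\right) 0 = 0$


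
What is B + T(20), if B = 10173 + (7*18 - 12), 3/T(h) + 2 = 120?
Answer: 1213869/118 ≈ 10287.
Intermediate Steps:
T(h) = 3/118 (T(h) = 3/(-2 + 120) = 3/118)
B = 10287 (B = 10173 + (126 - 12) = 10173 + 114 = 10287)
B + T(20) = 10287 + 3/118 = 1213869/118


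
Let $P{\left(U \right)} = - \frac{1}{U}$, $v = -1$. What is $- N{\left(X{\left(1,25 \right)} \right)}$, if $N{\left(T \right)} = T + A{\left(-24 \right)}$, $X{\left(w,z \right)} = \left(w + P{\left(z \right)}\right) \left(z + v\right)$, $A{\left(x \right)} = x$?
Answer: $\frac{24}{25} \approx 0.96$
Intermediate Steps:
$X{\left(w,z \right)} = \left(-1 + z\right) \left(w - \frac{1}{z}\right)$ ($X{\left(w,z \right)} = \left(w - \frac{1}{z}\right) \left(z - 1\right) = \left(w - \frac{1}{z}\right) \left(-1 + z\right) = \left(-1 + z\right) \left(w - \frac{1}{z}\right)$)
$N{\left(T \right)} = -24 + T$ ($N{\left(T \right)} = T - 24 = -24 + T$)
$- N{\left(X{\left(1,25 \right)} \right)} = - (-24 + \left(-1 + \frac{1}{25} - 1 + 1 \cdot 25\right)) = - (-24 + \left(-1 + \frac{1}{25} - 1 + 25\right)) = - (-24 + \frac{576}{25}) = \left(-1\right) \left(- \frac{24}{25}\right) = \frac{24}{25}$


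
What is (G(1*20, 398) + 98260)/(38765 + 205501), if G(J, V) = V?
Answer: 16443/40711 ≈ 0.40390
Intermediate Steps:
(G(1*20, 398) + 98260)/(38765 + 205501) = (398 + 98260)/(38765 + 205501) = 98658/244266 = 98658*(1/244266) = 16443/40711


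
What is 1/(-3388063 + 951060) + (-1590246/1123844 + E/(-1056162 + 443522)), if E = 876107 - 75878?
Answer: -1141480722188072327/419476323320321120 ≈ -2.7212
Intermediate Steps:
E = 800229
1/(-3388063 + 951060) + (-1590246/1123844 + E/(-1056162 + 443522)) = 1/(-3388063 + 951060) + (-1590246/1123844 + 800229/(-1056162 + 443522)) = 1/(-2437003) + (-1590246*1/1123844 + 800229/(-612640)) = -1/2437003 + (-795123/561922 + 800229*(-1/612640)) = -1/2437003 + (-795123/561922 - 800229/612640) = -1/2437003 - 468395217429/172127947040 = -1141480722188072327/419476323320321120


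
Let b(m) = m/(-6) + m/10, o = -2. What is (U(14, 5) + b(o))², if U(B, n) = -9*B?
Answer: 3564544/225 ≈ 15842.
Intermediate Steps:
b(m) = -m/15 (b(m) = m*(-⅙) + m*(⅒) = -m/6 + m/10 = -m/15)
(U(14, 5) + b(o))² = (-9*14 - 1/15*(-2))² = (-126 + 2/15)² = (-1888/15)² = 3564544/225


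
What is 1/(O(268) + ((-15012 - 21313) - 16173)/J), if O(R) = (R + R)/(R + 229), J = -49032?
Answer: 12184452/26186329 ≈ 0.46530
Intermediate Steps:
O(R) = 2*R/(229 + R) (O(R) = (2*R)/(229 + R) = 2*R/(229 + R))
1/(O(268) + ((-15012 - 21313) - 16173)/J) = 1/(2*268/(229 + 268) + ((-15012 - 21313) - 16173)/(-49032)) = 1/(2*268/497 + (-36325 - 16173)*(-1/49032)) = 1/(2*268*(1/497) - 52498*(-1/49032)) = 1/(536/497 + 26249/24516) = 1/(26186329/12184452) = 12184452/26186329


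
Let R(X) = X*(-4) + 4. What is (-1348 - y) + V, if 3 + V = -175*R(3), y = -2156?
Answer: 2205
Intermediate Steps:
R(X) = 4 - 4*X (R(X) = -4*X + 4 = 4 - 4*X)
V = 1397 (V = -3 - 175*(4 - 4*3) = -3 - 175*(4 - 12) = -3 - 175*(-8) = -3 + 1400 = 1397)
(-1348 - y) + V = (-1348 - 1*(-2156)) + 1397 = (-1348 + 2156) + 1397 = 808 + 1397 = 2205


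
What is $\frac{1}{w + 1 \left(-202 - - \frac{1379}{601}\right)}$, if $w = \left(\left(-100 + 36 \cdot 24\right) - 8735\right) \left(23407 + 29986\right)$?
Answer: $- \frac{601}{255783077426} \approx -2.3496 \cdot 10^{-9}$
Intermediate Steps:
$w = -425595603$ ($w = \left(\left(-100 + 864\right) - 8735\right) 53393 = \left(764 - 8735\right) 53393 = \left(-7971\right) 53393 = -425595603$)
$\frac{1}{w + 1 \left(-202 - - \frac{1379}{601}\right)} = \frac{1}{-425595603 + 1 \left(-202 - - \frac{1379}{601}\right)} = \frac{1}{-425595603 + 1 \left(-202 + \frac{1379}{601}\right)} = \frac{1}{-425595603 + 1 \left(- \frac{120023}{601}\right)} = \frac{1}{-425595603 - \frac{120023}{601}} = \frac{1}{- \frac{255783077426}{601}} = - \frac{601}{255783077426}$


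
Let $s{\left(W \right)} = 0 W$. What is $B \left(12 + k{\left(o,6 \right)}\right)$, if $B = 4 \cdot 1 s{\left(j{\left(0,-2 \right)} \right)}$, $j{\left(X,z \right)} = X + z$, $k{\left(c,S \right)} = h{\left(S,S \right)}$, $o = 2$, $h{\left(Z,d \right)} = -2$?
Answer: $0$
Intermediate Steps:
$k{\left(c,S \right)} = -2$
$s{\left(W \right)} = 0$
$B = 0$ ($B = 4 \cdot 1 \cdot 0 = 4 \cdot 0 = 0$)
$B \left(12 + k{\left(o,6 \right)}\right) = 0 \left(12 - 2\right) = 0 \cdot 10 = 0$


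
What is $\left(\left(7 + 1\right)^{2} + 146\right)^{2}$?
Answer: $44100$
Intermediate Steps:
$\left(\left(7 + 1\right)^{2} + 146\right)^{2} = \left(8^{2} + 146\right)^{2} = \left(64 + 146\right)^{2} = 210^{2} = 44100$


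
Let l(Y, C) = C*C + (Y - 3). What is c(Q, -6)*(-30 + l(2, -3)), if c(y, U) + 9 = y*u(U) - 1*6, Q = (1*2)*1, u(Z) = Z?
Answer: 594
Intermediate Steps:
Q = 2 (Q = 2*1 = 2)
c(y, U) = -15 + U*y (c(y, U) = -9 + (y*U - 1*6) = -9 + (U*y - 6) = -9 + (-6 + U*y) = -15 + U*y)
l(Y, C) = -3 + Y + C² (l(Y, C) = C² + (-3 + Y) = -3 + Y + C²)
c(Q, -6)*(-30 + l(2, -3)) = (-15 - 6*2)*(-30 + (-3 + 2 + (-3)²)) = (-15 - 12)*(-30 + (-3 + 2 + 9)) = -27*(-30 + 8) = -27*(-22) = 594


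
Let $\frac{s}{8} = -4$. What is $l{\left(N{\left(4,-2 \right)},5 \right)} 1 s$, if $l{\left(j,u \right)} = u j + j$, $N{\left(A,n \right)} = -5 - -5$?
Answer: $0$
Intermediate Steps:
$s = -32$ ($s = 8 \left(-4\right) = -32$)
$N{\left(A,n \right)} = 0$ ($N{\left(A,n \right)} = -5 + 5 = 0$)
$l{\left(j,u \right)} = j + j u$ ($l{\left(j,u \right)} = j u + j = j + j u$)
$l{\left(N{\left(4,-2 \right)},5 \right)} 1 s = 0 \left(1 + 5\right) 1 \left(-32\right) = 0 \cdot 6 \left(-32\right) = 0 \left(-32\right) = 0$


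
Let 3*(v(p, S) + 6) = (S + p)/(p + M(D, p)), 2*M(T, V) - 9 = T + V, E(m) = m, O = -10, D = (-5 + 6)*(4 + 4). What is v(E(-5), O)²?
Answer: 121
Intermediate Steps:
D = 8 (D = 1*8 = 8)
M(T, V) = 9/2 + T/2 + V/2 (M(T, V) = 9/2 + (T + V)/2 = 9/2 + (T/2 + V/2) = 9/2 + T/2 + V/2)
v(p, S) = -6 + (S + p)/(3*(17/2 + 3*p/2)) (v(p, S) = -6 + ((S + p)/(p + (9/2 + (½)*8 + p/2)))/3 = -6 + ((S + p)/(p + (9/2 + 4 + p/2)))/3 = -6 + ((S + p)/(p + (17/2 + p/2)))/3 = -6 + ((S + p)/(17/2 + 3*p/2))/3 = -6 + (S + p)/(3*(17/2 + 3*p/2)))
v(E(-5), O)² = (2*(-153 - 10 - 26*(-5))/(3*(17 + 3*(-5))))² = (2*(-153 - 10 + 130)/(3*(17 - 15)))² = ((⅔)*(-33)/2)² = ((⅔)*(½)*(-33))² = (-11)² = 121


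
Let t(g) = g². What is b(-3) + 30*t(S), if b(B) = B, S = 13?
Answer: 5067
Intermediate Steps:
b(-3) + 30*t(S) = -3 + 30*13² = -3 + 30*169 = -3 + 5070 = 5067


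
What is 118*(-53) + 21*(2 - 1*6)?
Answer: -6338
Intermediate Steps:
118*(-53) + 21*(2 - 1*6) = -6254 + 21*(2 - 6) = -6254 + 21*(-4) = -6254 - 84 = -6338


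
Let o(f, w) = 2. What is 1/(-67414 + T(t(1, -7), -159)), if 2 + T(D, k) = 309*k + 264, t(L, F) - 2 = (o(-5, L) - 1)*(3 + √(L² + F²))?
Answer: -1/116283 ≈ -8.5997e-6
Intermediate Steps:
t(L, F) = 5 + √(F² + L²) (t(L, F) = 2 + (2 - 1)*(3 + √(L² + F²)) = 2 + 1*(3 + √(F² + L²)) = 2 + (3 + √(F² + L²)) = 5 + √(F² + L²))
T(D, k) = 262 + 309*k (T(D, k) = -2 + (309*k + 264) = -2 + (264 + 309*k) = 262 + 309*k)
1/(-67414 + T(t(1, -7), -159)) = 1/(-67414 + (262 + 309*(-159))) = 1/(-67414 + (262 - 49131)) = 1/(-67414 - 48869) = 1/(-116283) = -1/116283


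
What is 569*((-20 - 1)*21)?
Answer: -250929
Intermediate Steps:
569*((-20 - 1)*21) = 569*(-21*21) = 569*(-441) = -250929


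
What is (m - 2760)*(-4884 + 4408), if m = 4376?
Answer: -769216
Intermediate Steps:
(m - 2760)*(-4884 + 4408) = (4376 - 2760)*(-4884 + 4408) = 1616*(-476) = -769216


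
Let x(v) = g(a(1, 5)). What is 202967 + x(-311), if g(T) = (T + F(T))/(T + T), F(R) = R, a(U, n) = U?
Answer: 202968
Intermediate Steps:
g(T) = 1 (g(T) = (T + T)/(T + T) = (2*T)/((2*T)) = (2*T)*(1/(2*T)) = 1)
x(v) = 1
202967 + x(-311) = 202967 + 1 = 202968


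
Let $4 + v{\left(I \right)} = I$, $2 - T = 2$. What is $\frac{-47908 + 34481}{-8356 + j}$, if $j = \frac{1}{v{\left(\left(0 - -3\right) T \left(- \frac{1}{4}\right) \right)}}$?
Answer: $\frac{53708}{33425} \approx 1.6068$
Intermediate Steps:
$T = 0$ ($T = 2 - 2 = 0$)
$v{\left(I \right)} = -4 + I$
$j = - \frac{1}{4}$ ($j = \frac{1}{-4 + \left(0 - -3\right) 0 \left(- \frac{1}{4}\right)} = \frac{1}{-4 + \left(0 + 3\right) 0 \left(\left(-1\right) \frac{1}{4}\right)} = \frac{1}{-4 + 3 \cdot 0 \left(- \frac{1}{4}\right)} = \frac{1}{-4 + 0 \left(- \frac{1}{4}\right)} = \frac{1}{-4 + 0} = \frac{1}{-4} = - \frac{1}{4} \approx -0.25$)
$\frac{-47908 + 34481}{-8356 + j} = \frac{-47908 + 34481}{-8356 - \frac{1}{4}} = - \frac{13427}{- \frac{33425}{4}} = \left(-13427\right) \left(- \frac{4}{33425}\right) = \frac{53708}{33425}$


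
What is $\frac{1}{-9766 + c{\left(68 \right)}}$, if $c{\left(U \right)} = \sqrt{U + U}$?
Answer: $- \frac{4883}{47687310} - \frac{\sqrt{34}}{47687310} \approx -0.00010252$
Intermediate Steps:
$c{\left(U \right)} = \sqrt{2} \sqrt{U}$ ($c{\left(U \right)} = \sqrt{2 U} = \sqrt{2} \sqrt{U}$)
$\frac{1}{-9766 + c{\left(68 \right)}} = \frac{1}{-9766 + \sqrt{2} \sqrt{68}} = \frac{1}{-9766 + \sqrt{2} \cdot 2 \sqrt{17}} = \frac{1}{-9766 + 2 \sqrt{34}}$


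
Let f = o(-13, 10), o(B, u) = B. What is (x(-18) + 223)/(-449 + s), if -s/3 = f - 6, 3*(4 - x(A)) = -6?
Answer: -229/392 ≈ -0.58418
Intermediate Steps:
x(A) = 6 (x(A) = 4 - ⅓*(-6) = 4 + 2 = 6)
f = -13
s = 57 (s = -3*(-13 - 6) = -3*(-19) = 57)
(x(-18) + 223)/(-449 + s) = (6 + 223)/(-449 + 57) = 229/(-392) = 229*(-1/392) = -229/392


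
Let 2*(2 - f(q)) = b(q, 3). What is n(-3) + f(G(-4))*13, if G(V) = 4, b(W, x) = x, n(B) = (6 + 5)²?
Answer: 255/2 ≈ 127.50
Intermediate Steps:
n(B) = 121 (n(B) = 11² = 121)
f(q) = ½ (f(q) = 2 - ½*3 = 2 - 3/2 = ½)
n(-3) + f(G(-4))*13 = 121 + (½)*13 = 121 + 13/2 = 255/2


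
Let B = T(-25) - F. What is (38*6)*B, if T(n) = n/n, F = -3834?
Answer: 874380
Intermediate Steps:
T(n) = 1
B = 3835 (B = 1 - 1*(-3834) = 1 + 3834 = 3835)
(38*6)*B = (38*6)*3835 = 228*3835 = 874380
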